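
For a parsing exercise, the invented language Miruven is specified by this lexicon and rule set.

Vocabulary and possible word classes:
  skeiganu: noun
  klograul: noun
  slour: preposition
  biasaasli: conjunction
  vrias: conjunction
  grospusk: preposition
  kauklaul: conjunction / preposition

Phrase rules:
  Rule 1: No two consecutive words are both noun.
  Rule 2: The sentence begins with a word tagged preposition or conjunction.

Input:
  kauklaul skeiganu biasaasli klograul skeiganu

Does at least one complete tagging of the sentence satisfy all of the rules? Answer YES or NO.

NO

Candidates per position — 1:kauklaul {conjunction,preposition}; 2:skeiganu {noun}; 3:biasaasli {conjunction}; 4:klograul {noun}; 5:skeiganu {noun}.
Rule 1 cannot be satisfied by any choice of tags from the lexicon.
So there is no consistent tagging.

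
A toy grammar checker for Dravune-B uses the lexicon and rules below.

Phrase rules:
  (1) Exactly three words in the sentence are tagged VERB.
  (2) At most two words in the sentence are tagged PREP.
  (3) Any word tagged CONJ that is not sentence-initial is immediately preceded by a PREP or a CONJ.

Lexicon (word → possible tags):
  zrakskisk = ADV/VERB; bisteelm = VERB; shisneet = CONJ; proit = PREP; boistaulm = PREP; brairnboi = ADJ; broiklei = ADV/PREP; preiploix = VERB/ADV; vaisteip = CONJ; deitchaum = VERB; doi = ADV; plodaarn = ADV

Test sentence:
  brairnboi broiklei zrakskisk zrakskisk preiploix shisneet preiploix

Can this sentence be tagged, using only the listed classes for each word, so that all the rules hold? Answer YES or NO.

NO

Candidates per position — 1:brairnboi {ADJ}; 2:broiklei {ADV,PREP}; 3:zrakskisk {ADV,VERB}; 4:zrakskisk {ADV,VERB}; 5:preiploix {VERB,ADV}; 6:shisneet {CONJ}; 7:preiploix {VERB,ADV}.
Rule 3 cannot be satisfied by any choice of tags from the lexicon.
So there is no consistent tagging.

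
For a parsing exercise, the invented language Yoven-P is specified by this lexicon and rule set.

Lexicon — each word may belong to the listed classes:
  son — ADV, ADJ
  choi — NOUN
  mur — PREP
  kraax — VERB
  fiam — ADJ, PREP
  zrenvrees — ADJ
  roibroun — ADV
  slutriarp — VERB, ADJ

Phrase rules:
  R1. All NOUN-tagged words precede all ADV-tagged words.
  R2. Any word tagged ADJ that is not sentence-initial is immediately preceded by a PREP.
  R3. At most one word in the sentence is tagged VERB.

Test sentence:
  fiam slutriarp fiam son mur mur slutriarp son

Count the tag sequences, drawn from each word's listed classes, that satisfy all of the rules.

Candidates per position — 1:fiam {ADJ,PREP}; 2:slutriarp {VERB,ADJ}; 3:fiam {ADJ,PREP}; 4:son {ADV,ADJ}; 5:mur {PREP}; 6:mur {PREP}; 7:slutriarp {VERB,ADJ}; 8:son {ADV,ADJ}.
There are 64 candidate sequences in total.
Checking each against the rules leaves 8 sequences.
Count = 8.

8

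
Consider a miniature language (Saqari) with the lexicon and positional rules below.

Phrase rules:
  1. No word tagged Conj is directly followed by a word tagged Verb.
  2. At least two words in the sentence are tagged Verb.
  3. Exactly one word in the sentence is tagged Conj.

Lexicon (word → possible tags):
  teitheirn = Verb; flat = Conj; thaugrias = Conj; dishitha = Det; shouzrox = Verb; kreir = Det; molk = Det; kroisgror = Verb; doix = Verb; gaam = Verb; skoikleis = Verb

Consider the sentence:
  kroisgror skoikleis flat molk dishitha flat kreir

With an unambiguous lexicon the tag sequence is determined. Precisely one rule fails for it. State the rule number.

3

Fixed tagging: Verb Verb Conj Det Det Conj Det.
Applying the rules: R1 ok, R2 ok, R3 fails.
Only rule 3 fails.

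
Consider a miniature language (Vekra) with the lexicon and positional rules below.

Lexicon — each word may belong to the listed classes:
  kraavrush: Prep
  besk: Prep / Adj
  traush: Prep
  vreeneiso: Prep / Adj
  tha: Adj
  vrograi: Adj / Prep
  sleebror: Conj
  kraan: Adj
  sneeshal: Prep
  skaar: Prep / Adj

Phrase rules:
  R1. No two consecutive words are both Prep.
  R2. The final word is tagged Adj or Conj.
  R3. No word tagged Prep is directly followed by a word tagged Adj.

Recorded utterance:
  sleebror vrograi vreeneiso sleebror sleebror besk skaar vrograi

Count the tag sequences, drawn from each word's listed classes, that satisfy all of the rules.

Candidates per position — 1:sleebror {Conj}; 2:vrograi {Adj,Prep}; 3:vreeneiso {Prep,Adj}; 4:sleebror {Conj}; 5:sleebror {Conj}; 6:besk {Prep,Adj}; 7:skaar {Prep,Adj}; 8:vrograi {Adj,Prep}.
There are 32 candidate sequences in total.
The sequences that satisfy every rule: Conj Adj Prep Conj Conj Adj Adj Adj; Conj Adj Adj Conj Conj Adj Adj Adj.
Count = 2.

2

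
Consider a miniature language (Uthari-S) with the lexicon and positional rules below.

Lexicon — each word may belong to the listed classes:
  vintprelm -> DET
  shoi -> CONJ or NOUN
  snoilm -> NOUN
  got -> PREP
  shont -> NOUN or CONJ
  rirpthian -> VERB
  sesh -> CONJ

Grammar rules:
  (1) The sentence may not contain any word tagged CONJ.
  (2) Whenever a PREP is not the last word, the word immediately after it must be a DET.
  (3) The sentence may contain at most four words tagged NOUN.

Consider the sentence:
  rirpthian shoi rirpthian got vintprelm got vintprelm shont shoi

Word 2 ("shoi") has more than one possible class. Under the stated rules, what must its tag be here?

Candidates per position — 1:rirpthian {VERB}; 2:shoi {CONJ,NOUN}; 3:rirpthian {VERB}; 4:got {PREP}; 5:vintprelm {DET}; 6:got {PREP}; 7:vintprelm {DET}; 8:shont {NOUN,CONJ}; 9:shoi {CONJ,NOUN}.
Position 2: tagging it CONJ would leave rule 1 unsatisfiable, so it must be NOUN.
Position 8: tagging it CONJ would leave rule 1 unsatisfiable, so it must be NOUN.
Position 9: tagging it CONJ would leave rule 1 unsatisfiable, so it must be NOUN.
So the tagging must be: VERB NOUN VERB PREP DET PREP DET NOUN NOUN.
Check: rule 1 ok; rule 2 ok; rule 3 ok.

NOUN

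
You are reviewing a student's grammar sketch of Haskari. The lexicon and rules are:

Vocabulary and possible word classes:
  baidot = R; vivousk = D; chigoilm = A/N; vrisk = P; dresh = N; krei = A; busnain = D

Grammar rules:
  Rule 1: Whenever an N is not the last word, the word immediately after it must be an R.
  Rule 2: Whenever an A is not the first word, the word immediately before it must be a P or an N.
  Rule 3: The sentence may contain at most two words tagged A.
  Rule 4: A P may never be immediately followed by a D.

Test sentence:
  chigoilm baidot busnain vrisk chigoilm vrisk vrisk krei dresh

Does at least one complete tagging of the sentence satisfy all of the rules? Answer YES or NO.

Candidates per position — 1:chigoilm {A,N}; 2:baidot {R}; 3:busnain {D}; 4:vrisk {P}; 5:chigoilm {A,N}; 6:vrisk {P}; 7:vrisk {P}; 8:krei {A}; 9:dresh {N}.
One satisfying assignment: N R D P A P P A N.
Verifying each rule — rule 1 ✓; rule 2 ✓; rule 3 ✓; rule 4 ✓.

YES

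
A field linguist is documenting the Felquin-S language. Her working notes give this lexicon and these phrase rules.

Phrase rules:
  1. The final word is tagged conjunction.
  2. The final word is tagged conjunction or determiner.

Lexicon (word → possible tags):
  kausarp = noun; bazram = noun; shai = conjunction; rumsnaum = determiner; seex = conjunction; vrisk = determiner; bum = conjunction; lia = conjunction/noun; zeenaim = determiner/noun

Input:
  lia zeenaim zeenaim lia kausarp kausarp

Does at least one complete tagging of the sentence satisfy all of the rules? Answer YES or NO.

NO

Candidates per position — 1:lia {conjunction,noun}; 2:zeenaim {determiner,noun}; 3:zeenaim {determiner,noun}; 4:lia {conjunction,noun}; 5:kausarp {noun}; 6:kausarp {noun}.
Rule 1 cannot be satisfied by any choice of tags from the lexicon.
So there is no consistent tagging.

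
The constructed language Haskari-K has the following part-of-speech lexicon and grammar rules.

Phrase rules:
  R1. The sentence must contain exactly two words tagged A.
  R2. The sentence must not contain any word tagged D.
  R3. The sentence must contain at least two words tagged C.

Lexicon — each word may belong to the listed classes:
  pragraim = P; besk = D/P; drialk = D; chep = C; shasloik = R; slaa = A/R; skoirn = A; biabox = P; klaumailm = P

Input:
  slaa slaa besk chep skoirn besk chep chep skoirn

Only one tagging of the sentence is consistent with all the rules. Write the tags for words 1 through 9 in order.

Candidates per position — 1:slaa {A,R}; 2:slaa {A,R}; 3:besk {D,P}; 4:chep {C}; 5:skoirn {A}; 6:besk {D,P}; 7:chep {C}; 8:chep {C}; 9:skoirn {A}.
Position 1: tagging it A would leave rule 1 unsatisfiable, so it must be R.
Position 2: tagging it A would leave rule 1 unsatisfiable, so it must be R.
Position 3: tagging it D would leave rule 2 unsatisfiable, so it must be P.
Position 6: tagging it D would leave rule 2 unsatisfiable, so it must be P.
That leaves exactly one tagging: R R P C A P C C A.
Check: rule 1 holds; rule 2 holds; rule 3 holds.

R R P C A P C C A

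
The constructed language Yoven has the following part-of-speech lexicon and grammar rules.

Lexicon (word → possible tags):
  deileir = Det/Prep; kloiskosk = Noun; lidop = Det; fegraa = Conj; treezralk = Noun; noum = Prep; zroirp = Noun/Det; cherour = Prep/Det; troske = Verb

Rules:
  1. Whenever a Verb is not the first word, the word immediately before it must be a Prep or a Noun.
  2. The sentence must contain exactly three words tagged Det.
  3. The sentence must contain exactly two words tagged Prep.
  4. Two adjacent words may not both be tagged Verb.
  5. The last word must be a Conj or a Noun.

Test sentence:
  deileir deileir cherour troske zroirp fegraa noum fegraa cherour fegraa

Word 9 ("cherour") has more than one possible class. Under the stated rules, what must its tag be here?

Det

Candidates per position — 1:deileir {Det,Prep}; 2:deileir {Det,Prep}; 3:cherour {Prep,Det}; 4:troske {Verb}; 5:zroirp {Noun,Det}; 6:fegraa {Conj}; 7:noum {Prep}; 8:fegraa {Conj}; 9:cherour {Prep,Det}; 10:fegraa {Conj}.
Word 3 cannot be Det — rule 1 would then fail for every completion. It is Prep.
Word 9 cannot be Prep — rule 3 would then fail for every completion. It is Det.
Word 1 cannot be Prep — rule 3 would then fail for every completion. It is Det.
Word 2 cannot be Prep — rule 3 would then fail for every completion. It is Det.
Word 5 cannot be Det — rule 2 would then fail for every completion. It is Noun.
The unique satisfying tagging is: Det Det Prep Verb Noun Conj Prep Conj Det Conj.
Verifying each rule — rule 1 ok; rule 2 ok; rule 3 ok; rule 4 ok; rule 5 ok.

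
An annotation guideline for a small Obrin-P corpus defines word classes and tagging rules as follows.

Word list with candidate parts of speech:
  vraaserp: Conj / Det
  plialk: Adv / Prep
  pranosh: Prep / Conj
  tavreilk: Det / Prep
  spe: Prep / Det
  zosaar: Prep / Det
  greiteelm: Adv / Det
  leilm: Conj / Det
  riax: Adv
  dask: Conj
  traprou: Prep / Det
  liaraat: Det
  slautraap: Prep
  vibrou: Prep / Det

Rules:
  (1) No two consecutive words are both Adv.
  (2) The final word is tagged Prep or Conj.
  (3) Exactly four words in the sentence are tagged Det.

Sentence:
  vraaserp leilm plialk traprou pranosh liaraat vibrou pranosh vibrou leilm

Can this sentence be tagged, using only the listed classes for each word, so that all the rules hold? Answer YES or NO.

Candidates per position — 1:vraaserp {Conj,Det}; 2:leilm {Conj,Det}; 3:plialk {Adv,Prep}; 4:traprou {Prep,Det}; 5:pranosh {Prep,Conj}; 6:liaraat {Det}; 7:vibrou {Prep,Det}; 8:pranosh {Prep,Conj}; 9:vibrou {Prep,Det}; 10:leilm {Conj,Det}.
One satisfying assignment: Det Det Adv Prep Conj Det Prep Conj Det Conj.
Checking: rule 1 ✓; rule 2 ✓; rule 3 ✓.

YES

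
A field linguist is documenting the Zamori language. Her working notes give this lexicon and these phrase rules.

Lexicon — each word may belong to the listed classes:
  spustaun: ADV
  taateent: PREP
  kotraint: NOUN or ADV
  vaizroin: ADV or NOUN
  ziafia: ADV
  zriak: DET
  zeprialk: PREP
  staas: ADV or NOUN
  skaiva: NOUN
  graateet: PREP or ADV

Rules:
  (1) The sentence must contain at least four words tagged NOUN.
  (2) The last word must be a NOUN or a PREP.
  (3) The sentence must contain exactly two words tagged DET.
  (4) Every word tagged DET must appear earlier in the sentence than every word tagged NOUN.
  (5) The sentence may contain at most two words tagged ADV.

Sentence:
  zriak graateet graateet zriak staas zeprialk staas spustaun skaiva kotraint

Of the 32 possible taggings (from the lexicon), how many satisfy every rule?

Candidates per position — 1:zriak {DET}; 2:graateet {PREP,ADV}; 3:graateet {PREP,ADV}; 4:zriak {DET}; 5:staas {ADV,NOUN}; 6:zeprialk {PREP}; 7:staas {ADV,NOUN}; 8:spustaun {ADV}; 9:skaiva {NOUN}; 10:kotraint {NOUN,ADV}.
There are 32 candidate sequences in total.
The sequences that satisfy every rule: DET PREP PREP DET NOUN PREP NOUN ADV NOUN NOUN; DET PREP ADV DET NOUN PREP NOUN ADV NOUN NOUN; DET ADV PREP DET NOUN PREP NOUN ADV NOUN NOUN.
Count = 3.

3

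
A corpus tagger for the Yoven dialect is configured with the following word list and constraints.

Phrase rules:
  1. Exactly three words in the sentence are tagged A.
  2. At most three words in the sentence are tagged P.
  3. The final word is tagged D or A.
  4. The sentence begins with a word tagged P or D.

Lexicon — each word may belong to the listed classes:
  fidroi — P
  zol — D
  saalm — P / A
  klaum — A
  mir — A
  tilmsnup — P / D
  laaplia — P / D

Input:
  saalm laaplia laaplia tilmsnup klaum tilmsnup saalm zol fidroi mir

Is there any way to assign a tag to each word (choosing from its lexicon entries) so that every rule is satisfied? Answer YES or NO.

Candidates per position — 1:saalm {P,A}; 2:laaplia {P,D}; 3:laaplia {P,D}; 4:tilmsnup {P,D}; 5:klaum {A}; 6:tilmsnup {P,D}; 7:saalm {P,A}; 8:zol {D}; 9:fidroi {P}; 10:mir {A}.
One satisfying assignment: P D D D A P A D P A.
Verifying each rule — rule 1 holds; rule 2 holds; rule 3 holds; rule 4 holds.

YES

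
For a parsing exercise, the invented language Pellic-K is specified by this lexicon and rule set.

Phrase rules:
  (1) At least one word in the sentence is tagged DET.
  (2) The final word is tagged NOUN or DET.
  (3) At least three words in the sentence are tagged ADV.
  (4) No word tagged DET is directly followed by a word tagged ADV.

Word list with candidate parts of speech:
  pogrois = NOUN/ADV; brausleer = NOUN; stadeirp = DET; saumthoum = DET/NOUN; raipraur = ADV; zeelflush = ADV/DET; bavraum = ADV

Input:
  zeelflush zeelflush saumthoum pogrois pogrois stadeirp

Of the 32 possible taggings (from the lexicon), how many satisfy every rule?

5

Candidates per position — 1:zeelflush {ADV,DET}; 2:zeelflush {ADV,DET}; 3:saumthoum {DET,NOUN}; 4:pogrois {NOUN,ADV}; 5:pogrois {NOUN,ADV}; 6:stadeirp {DET}.
There are 32 candidate sequences in total.
The sequences that satisfy every rule: ADV ADV DET NOUN ADV DET; ADV ADV NOUN NOUN ADV DET; ADV ADV NOUN ADV NOUN DET; ADV ADV NOUN ADV ADV DET; ADV DET NOUN ADV ADV DET.
Count = 5.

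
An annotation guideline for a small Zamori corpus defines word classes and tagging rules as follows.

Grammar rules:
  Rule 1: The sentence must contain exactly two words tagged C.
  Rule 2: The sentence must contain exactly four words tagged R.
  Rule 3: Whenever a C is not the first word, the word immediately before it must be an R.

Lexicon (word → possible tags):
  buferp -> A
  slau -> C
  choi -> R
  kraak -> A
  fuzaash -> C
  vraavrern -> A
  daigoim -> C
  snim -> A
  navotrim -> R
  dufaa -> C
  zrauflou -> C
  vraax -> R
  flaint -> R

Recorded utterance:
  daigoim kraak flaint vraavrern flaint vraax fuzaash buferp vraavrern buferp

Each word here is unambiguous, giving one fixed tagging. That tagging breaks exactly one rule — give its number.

Fixed tagging: C A R A R R C A A A.
Checking each rule: R1 pass, R2 fail, R3 pass.
Only rule 2 fails.

2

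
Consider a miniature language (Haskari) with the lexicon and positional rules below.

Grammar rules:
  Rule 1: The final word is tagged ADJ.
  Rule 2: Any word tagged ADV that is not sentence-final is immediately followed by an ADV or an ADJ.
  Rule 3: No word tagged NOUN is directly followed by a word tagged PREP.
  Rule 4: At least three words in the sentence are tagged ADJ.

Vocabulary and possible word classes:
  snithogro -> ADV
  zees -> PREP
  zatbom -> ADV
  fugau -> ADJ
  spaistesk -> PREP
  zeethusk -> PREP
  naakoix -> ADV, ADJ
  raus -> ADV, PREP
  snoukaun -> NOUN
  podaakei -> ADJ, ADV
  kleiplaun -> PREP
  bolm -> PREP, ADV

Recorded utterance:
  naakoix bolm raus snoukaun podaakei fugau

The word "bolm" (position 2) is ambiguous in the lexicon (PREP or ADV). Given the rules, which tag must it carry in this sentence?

PREP

Candidates per position — 1:naakoix {ADV,ADJ}; 2:bolm {PREP,ADV}; 3:raus {ADV,PREP}; 4:snoukaun {NOUN}; 5:podaakei {ADJ,ADV}; 6:fugau {ADJ}.
Position 1: ADV is ruled out by rule 2; that leaves ADJ.
Position 2: ADV is ruled out by rule 2; that leaves PREP.
Position 3: ADV is ruled out by rule 2; that leaves PREP.
Position 5: ADV is ruled out by rule 4; that leaves ADJ.
That leaves exactly one tagging: ADJ PREP PREP NOUN ADJ ADJ.
Check: rule 1 ok; rule 2 ok; rule 3 ok; rule 4 ok.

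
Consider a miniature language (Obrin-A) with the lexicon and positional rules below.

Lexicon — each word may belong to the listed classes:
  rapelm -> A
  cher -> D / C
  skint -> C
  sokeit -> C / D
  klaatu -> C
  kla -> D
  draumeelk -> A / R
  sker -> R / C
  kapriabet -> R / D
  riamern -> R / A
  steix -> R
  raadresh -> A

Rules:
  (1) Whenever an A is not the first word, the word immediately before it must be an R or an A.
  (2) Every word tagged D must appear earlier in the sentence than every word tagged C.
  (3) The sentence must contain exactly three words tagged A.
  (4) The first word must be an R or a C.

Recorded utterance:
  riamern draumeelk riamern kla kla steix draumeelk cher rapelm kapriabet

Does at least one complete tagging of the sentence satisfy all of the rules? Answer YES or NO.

NO

Candidates per position — 1:riamern {R,A}; 2:draumeelk {A,R}; 3:riamern {R,A}; 4:kla {D}; 5:kla {D}; 6:steix {R}; 7:draumeelk {A,R}; 8:cher {D,C}; 9:rapelm {A}; 10:kapriabet {R,D}.
Rule 1 cannot be satisfied by any choice of tags from the lexicon.
So there is no consistent tagging.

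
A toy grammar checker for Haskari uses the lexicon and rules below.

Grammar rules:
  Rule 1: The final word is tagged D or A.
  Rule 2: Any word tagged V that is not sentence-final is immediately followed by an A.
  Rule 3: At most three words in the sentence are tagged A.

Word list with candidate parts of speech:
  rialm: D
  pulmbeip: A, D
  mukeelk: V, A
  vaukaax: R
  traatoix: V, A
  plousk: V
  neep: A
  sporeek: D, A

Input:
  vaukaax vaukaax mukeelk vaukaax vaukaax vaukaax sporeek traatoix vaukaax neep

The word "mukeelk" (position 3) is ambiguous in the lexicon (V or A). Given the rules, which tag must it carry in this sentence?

A

Candidates per position — 1:vaukaax {R}; 2:vaukaax {R}; 3:mukeelk {V,A}; 4:vaukaax {R}; 5:vaukaax {R}; 6:vaukaax {R}; 7:sporeek {D,A}; 8:traatoix {V,A}; 9:vaukaax {R}; 10:neep {A}.
Word 3 cannot be V — rule 2 would then fail for every completion. It is A.
Word 8 cannot be V — rule 2 would then fail for every completion. It is A.
Word 7 cannot be A — rule 3 would then fail for every completion. It is D.
So the tagging must be: R R A R R R D A R A.
Verifying each rule — rule 1 holds; rule 2 holds; rule 3 holds.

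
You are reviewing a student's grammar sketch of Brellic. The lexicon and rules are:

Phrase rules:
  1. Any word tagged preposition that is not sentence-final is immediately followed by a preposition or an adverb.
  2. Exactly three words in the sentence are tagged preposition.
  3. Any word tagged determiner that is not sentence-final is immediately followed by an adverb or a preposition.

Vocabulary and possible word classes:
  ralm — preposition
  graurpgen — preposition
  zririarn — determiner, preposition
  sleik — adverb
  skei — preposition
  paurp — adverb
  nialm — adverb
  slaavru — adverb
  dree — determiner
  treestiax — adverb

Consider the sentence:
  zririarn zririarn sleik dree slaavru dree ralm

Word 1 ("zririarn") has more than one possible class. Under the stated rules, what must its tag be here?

Candidates per position — 1:zririarn {determiner,preposition}; 2:zririarn {determiner,preposition}; 3:sleik {adverb}; 4:dree {determiner}; 5:slaavru {adverb}; 6:dree {determiner}; 7:ralm {preposition}.
Position 1: determiner is ruled out by rule 2; that leaves preposition.
Position 2: determiner is ruled out by rule 1; that leaves preposition.
The only consistent sequence is: preposition preposition adverb determiner adverb determiner preposition.
Verifying each rule — rule 1 ok; rule 2 ok; rule 3 ok.

preposition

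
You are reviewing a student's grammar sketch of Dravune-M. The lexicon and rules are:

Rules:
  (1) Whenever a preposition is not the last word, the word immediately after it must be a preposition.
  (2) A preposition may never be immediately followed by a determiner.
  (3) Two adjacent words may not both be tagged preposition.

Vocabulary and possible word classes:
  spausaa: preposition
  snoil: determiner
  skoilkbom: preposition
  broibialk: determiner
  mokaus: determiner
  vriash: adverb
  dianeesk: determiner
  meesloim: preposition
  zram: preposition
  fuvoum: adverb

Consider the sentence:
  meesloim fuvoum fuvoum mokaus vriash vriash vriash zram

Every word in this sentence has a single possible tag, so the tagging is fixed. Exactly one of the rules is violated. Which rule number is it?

1

Fixed tagging: preposition adverb adverb determiner adverb adverb adverb preposition.
Rule check: R1 ✗, R2 ✓, R3 ✓.
Only rule 1 fails.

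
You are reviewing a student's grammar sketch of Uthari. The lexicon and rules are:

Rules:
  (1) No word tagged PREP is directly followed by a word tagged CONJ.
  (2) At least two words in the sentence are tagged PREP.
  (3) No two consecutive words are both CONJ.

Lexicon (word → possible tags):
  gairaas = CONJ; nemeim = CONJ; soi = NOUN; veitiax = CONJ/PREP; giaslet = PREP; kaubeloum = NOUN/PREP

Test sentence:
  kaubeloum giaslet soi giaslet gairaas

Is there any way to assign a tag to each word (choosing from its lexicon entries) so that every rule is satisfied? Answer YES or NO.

Candidates per position — 1:kaubeloum {NOUN,PREP}; 2:giaslet {PREP}; 3:soi {NOUN}; 4:giaslet {PREP}; 5:gairaas {CONJ}.
Rule 1 cannot be satisfied by any choice of tags from the lexicon.
So there is no consistent tagging.

NO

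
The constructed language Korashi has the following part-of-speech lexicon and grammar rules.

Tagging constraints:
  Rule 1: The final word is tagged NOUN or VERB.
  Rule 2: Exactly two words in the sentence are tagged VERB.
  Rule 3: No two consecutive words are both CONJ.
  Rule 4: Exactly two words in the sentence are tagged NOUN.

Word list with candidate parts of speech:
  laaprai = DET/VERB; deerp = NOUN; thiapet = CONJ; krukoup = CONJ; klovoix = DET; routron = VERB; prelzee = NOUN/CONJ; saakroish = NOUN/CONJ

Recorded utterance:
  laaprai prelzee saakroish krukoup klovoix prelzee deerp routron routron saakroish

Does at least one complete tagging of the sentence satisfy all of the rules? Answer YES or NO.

NO

Candidates per position — 1:laaprai {DET,VERB}; 2:prelzee {NOUN,CONJ}; 3:saakroish {NOUN,CONJ}; 4:krukoup {CONJ}; 5:klovoix {DET}; 6:prelzee {NOUN,CONJ}; 7:deerp {NOUN}; 8:routron {VERB}; 9:routron {VERB}; 10:saakroish {NOUN,CONJ}.
Every candidate sequence violates at least one rule; no consistent tagging exists.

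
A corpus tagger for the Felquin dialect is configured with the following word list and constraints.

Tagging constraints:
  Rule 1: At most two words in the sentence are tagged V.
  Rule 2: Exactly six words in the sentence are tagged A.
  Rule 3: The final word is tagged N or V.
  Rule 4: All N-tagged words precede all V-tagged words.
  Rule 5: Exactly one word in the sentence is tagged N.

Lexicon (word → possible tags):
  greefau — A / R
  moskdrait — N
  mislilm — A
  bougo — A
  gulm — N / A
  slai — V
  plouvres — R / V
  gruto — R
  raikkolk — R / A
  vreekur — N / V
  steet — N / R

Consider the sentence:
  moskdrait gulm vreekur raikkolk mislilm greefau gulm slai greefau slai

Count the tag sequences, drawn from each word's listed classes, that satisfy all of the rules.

0

Candidates per position — 1:moskdrait {N}; 2:gulm {N,A}; 3:vreekur {N,V}; 4:raikkolk {R,A}; 5:mislilm {A}; 6:greefau {A,R}; 7:gulm {N,A}; 8:slai {V}; 9:greefau {A,R}; 10:slai {V}.
There are 64 candidate sequences in total.
Every candidate sequence violates at least one rule; no consistent tagging exists.
Count = 0.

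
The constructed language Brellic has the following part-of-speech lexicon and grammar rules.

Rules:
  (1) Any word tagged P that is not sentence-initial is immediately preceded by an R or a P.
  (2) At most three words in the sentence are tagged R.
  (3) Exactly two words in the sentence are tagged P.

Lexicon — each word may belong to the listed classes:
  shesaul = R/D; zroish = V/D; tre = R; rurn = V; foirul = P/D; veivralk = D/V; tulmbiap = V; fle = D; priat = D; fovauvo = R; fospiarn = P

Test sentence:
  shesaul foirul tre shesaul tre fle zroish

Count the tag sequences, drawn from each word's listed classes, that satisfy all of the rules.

Candidates per position — 1:shesaul {R,D}; 2:foirul {P,D}; 3:tre {R}; 4:shesaul {R,D}; 5:tre {R}; 6:fle {D}; 7:zroish {V,D}.
There are 16 candidate sequences in total.
Rule 3 cannot be satisfied by any choice of tags from the lexicon.
So there is no consistent tagging.
Count = 0.

0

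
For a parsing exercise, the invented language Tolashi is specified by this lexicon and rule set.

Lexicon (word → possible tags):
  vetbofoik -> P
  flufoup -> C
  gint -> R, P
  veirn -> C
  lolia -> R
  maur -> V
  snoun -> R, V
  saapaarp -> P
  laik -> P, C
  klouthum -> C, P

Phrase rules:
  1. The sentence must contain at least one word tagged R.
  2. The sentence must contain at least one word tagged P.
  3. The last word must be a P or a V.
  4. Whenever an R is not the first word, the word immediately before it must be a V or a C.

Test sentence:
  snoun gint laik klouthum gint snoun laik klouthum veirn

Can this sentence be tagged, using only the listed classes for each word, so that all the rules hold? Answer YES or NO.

Candidates per position — 1:snoun {R,V}; 2:gint {R,P}; 3:laik {P,C}; 4:klouthum {C,P}; 5:gint {R,P}; 6:snoun {R,V}; 7:laik {P,C}; 8:klouthum {C,P}; 9:veirn {C}.
Rule 3 cannot be satisfied by any choice of tags from the lexicon.
So there is no consistent tagging.

NO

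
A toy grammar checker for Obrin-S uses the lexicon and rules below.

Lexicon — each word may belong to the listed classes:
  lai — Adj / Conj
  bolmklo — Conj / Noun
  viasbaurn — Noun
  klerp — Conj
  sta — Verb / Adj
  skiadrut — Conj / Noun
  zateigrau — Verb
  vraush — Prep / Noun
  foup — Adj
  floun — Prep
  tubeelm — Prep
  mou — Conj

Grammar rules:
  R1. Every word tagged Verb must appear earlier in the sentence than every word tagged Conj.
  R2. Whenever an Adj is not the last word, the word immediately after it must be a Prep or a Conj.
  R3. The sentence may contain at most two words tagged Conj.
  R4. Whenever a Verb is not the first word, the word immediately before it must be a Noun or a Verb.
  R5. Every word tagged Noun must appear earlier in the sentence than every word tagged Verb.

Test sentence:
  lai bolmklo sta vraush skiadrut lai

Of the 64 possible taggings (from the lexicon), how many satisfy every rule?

7

Candidates per position — 1:lai {Adj,Conj}; 2:bolmklo {Conj,Noun}; 3:sta {Verb,Adj}; 4:vraush {Prep,Noun}; 5:skiadrut {Conj,Noun}; 6:lai {Adj,Conj}.
There are 64 candidate sequences in total.
Checking each against the rules leaves 7 sequences.
Count = 7.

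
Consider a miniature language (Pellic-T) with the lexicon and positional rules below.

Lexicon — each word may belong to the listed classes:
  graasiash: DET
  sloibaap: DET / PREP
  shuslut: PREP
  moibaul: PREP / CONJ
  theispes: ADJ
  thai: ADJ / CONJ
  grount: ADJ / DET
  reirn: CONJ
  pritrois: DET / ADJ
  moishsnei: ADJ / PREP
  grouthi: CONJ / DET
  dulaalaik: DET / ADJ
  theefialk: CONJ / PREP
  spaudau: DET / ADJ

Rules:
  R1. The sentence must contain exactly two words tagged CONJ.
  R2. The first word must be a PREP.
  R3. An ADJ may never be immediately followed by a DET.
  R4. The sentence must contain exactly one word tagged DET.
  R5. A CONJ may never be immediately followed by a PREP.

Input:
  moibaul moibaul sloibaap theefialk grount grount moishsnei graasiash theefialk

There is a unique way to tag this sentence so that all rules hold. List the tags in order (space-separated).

PREP PREP PREP CONJ ADJ ADJ PREP DET CONJ

Candidates per position — 1:moibaul {PREP,CONJ}; 2:moibaul {PREP,CONJ}; 3:sloibaap {DET,PREP}; 4:theefialk {CONJ,PREP}; 5:grount {ADJ,DET}; 6:grount {ADJ,DET}; 7:moishsnei {ADJ,PREP}; 8:graasiash {DET}; 9:theefialk {CONJ,PREP}.
Word 1 cannot be CONJ — rule 2 would then fail for every completion. It is PREP.
Word 3 cannot be DET — rule 4 would then fail for every completion. It is PREP.
Word 5 cannot be DET — rule 4 would then fail for every completion. It is ADJ.
Word 6 cannot be DET — rule 3 would then fail for every completion. It is ADJ.
Word 7 cannot be ADJ — rule 3 would then fail for every completion. It is PREP.
Word 2 cannot be CONJ — rule 5 would then fail for every completion. It is PREP.
Word 4 cannot be PREP — rule 1 would then fail for every completion. It is CONJ.
Word 9 cannot be PREP — rule 1 would then fail for every completion. It is CONJ.
That leaves exactly one tagging: PREP PREP PREP CONJ ADJ ADJ PREP DET CONJ.
Check: rule 1 holds; rule 2 holds; rule 3 holds; rule 4 holds; rule 5 holds.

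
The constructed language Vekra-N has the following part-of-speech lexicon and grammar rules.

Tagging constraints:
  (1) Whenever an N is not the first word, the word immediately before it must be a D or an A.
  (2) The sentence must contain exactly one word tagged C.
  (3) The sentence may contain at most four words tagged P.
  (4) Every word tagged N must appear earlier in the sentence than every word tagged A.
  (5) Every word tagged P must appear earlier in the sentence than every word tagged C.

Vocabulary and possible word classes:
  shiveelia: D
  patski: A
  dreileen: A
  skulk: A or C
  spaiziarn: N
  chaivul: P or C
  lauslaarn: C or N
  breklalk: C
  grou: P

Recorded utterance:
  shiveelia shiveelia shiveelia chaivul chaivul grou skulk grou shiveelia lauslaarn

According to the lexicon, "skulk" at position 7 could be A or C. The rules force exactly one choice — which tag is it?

Candidates per position — 1:shiveelia {D}; 2:shiveelia {D}; 3:shiveelia {D}; 4:chaivul {P,C}; 5:chaivul {P,C}; 6:grou {P}; 7:skulk {A,C}; 8:grou {P}; 9:shiveelia {D}; 10:lauslaarn {C,N}.
Position 4: C is ruled out by rule 5; that leaves P.
Position 5: C is ruled out by rule 5; that leaves P.
Position 7: C is ruled out by rule 5; that leaves A.
Position 10: N is ruled out by rule 2; that leaves C.
The unique satisfying tagging is: D D D P P P A P D C.
Check: rule 1 holds; rule 2 holds; rule 3 holds; rule 4 holds; rule 5 holds.

A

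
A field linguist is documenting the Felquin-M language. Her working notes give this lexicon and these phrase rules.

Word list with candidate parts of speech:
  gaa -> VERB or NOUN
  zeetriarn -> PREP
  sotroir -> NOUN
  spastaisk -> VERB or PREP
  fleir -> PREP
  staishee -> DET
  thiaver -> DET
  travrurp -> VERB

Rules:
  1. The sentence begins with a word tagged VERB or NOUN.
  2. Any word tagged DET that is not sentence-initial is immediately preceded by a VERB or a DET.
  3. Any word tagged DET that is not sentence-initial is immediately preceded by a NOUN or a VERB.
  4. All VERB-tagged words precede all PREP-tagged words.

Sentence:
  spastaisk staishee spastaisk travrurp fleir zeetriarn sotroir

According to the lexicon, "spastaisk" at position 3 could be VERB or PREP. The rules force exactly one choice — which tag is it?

Candidates per position — 1:spastaisk {VERB,PREP}; 2:staishee {DET}; 3:spastaisk {VERB,PREP}; 4:travrurp {VERB}; 5:fleir {PREP}; 6:zeetriarn {PREP}; 7:sotroir {NOUN}.
Word 1 cannot be PREP — rule 1 would then fail for every completion. It is VERB.
Word 3 cannot be PREP — rule 4 would then fail for every completion. It is VERB.
The only consistent sequence is: VERB DET VERB VERB PREP PREP NOUN.
Check: rule 1 holds; rule 2 holds; rule 3 holds; rule 4 holds.

VERB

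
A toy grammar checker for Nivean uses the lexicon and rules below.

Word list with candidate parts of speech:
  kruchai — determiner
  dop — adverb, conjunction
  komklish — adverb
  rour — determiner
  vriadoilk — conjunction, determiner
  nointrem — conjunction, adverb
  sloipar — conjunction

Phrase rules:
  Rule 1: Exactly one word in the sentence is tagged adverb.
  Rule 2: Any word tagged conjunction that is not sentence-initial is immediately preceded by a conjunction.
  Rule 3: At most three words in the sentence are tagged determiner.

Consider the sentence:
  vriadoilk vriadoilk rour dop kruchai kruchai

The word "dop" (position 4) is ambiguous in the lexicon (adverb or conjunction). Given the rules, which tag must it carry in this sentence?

Candidates per position — 1:vriadoilk {conjunction,determiner}; 2:vriadoilk {conjunction,determiner}; 3:rour {determiner}; 4:dop {adverb,conjunction}; 5:kruchai {determiner}; 6:kruchai {determiner}.
Position 1: determiner is ruled out by rule 3; that leaves conjunction.
Position 2: determiner is ruled out by rule 3; that leaves conjunction.
Position 4: conjunction is ruled out by rule 1; that leaves adverb.
The unique satisfying tagging is: conjunction conjunction determiner adverb determiner determiner.
Rule-by-rule: rule 1 holds; rule 2 holds; rule 3 holds.

adverb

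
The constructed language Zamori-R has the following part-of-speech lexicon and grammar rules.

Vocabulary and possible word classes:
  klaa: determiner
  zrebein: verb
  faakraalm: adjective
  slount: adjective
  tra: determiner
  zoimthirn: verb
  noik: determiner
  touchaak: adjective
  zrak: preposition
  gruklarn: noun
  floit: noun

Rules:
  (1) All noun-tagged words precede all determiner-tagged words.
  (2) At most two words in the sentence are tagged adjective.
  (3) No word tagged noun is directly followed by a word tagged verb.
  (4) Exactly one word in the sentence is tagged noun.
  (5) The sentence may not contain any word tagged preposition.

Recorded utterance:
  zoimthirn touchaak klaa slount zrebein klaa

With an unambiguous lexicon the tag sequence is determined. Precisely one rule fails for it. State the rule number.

Fixed tagging: verb adjective determiner adjective verb determiner.
Checking each rule: R1 ok, R2 ok, R3 ok, R4 fails, R5 ok.
Only rule 4 fails.

4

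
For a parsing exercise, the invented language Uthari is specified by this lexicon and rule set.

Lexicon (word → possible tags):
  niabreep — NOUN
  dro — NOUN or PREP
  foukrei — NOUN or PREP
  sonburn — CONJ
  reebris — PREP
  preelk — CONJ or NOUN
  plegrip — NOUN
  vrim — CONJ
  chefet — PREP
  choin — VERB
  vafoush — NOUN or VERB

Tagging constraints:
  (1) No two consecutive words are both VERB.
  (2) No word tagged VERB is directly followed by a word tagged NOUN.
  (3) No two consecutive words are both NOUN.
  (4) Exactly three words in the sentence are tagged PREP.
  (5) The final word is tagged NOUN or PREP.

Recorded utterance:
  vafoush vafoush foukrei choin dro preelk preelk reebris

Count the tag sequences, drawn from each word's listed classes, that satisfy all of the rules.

Candidates per position — 1:vafoush {NOUN,VERB}; 2:vafoush {NOUN,VERB}; 3:foukrei {NOUN,PREP}; 4:choin {VERB}; 5:dro {NOUN,PREP}; 6:preelk {CONJ,NOUN}; 7:preelk {CONJ,NOUN}; 8:reebris {PREP}.
There are 64 candidate sequences in total.
The sequences that satisfy every rule: NOUN VERB PREP VERB PREP CONJ CONJ PREP; NOUN VERB PREP VERB PREP CONJ NOUN PREP; NOUN VERB PREP VERB PREP NOUN CONJ PREP.
Count = 3.

3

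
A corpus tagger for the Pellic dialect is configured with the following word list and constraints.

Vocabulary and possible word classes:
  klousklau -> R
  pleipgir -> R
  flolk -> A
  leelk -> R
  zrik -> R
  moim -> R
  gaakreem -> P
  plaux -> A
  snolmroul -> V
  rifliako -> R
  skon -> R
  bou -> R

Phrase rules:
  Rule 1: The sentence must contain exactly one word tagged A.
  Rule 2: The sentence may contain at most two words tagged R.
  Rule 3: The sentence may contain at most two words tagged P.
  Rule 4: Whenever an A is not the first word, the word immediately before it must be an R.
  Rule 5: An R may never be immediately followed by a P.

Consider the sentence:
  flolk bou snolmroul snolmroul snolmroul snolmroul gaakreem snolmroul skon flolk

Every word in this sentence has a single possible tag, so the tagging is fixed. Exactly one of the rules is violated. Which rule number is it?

Fixed tagging: A R V V V V P V R A.
Applying the rules: R1 violated, R2 holds, R3 holds, R4 holds, R5 holds.
Only rule 1 fails.

1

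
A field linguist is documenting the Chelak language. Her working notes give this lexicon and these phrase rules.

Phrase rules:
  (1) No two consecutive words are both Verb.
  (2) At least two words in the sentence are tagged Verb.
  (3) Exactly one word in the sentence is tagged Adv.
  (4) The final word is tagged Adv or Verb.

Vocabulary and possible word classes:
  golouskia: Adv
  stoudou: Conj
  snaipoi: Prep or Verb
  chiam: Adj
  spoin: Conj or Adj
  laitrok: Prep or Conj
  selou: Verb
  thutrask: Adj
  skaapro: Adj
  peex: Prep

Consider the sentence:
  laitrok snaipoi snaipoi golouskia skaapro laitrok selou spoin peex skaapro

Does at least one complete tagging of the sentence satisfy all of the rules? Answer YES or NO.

NO

Candidates per position — 1:laitrok {Prep,Conj}; 2:snaipoi {Prep,Verb}; 3:snaipoi {Prep,Verb}; 4:golouskia {Adv}; 5:skaapro {Adj}; 6:laitrok {Prep,Conj}; 7:selou {Verb}; 8:spoin {Conj,Adj}; 9:peex {Prep}; 10:skaapro {Adj}.
Rule 4 cannot be satisfied by any choice of tags from the lexicon.
So there is no consistent tagging.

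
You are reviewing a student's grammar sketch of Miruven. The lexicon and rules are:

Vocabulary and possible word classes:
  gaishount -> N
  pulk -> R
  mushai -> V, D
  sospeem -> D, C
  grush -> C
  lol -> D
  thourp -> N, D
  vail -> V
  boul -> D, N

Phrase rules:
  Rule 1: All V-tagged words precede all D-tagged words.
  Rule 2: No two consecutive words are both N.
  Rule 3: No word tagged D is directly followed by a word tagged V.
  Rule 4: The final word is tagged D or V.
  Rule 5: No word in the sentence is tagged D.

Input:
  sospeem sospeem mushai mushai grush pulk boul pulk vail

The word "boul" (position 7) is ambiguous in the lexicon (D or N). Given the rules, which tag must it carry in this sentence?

N

Candidates per position — 1:sospeem {D,C}; 2:sospeem {D,C}; 3:mushai {V,D}; 4:mushai {V,D}; 5:grush {C}; 6:pulk {R}; 7:boul {D,N}; 8:pulk {R}; 9:vail {V}.
At position 1, choosing D makes rule 1 impossible to satisfy; hence C.
At position 2, choosing D makes rule 1 impossible to satisfy; hence C.
At position 3, choosing D makes rule 1 impossible to satisfy; hence V.
At position 4, choosing D makes rule 1 impossible to satisfy; hence V.
At position 7, choosing D makes rule 1 impossible to satisfy; hence N.
That leaves exactly one tagging: C C V V C R N R V.
Rule-by-rule: rule 1 satisfied; rule 2 satisfied; rule 3 satisfied; rule 4 satisfied; rule 5 satisfied.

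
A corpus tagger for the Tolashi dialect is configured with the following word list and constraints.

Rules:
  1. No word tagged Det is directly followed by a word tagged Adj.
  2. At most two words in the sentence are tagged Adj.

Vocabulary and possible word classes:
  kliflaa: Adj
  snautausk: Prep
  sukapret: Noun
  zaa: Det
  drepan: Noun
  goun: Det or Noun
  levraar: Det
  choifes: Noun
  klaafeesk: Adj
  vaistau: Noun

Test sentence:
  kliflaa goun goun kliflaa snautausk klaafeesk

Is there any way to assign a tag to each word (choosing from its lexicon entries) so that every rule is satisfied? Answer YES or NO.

NO

Candidates per position — 1:kliflaa {Adj}; 2:goun {Det,Noun}; 3:goun {Det,Noun}; 4:kliflaa {Adj}; 5:snautausk {Prep}; 6:klaafeesk {Adj}.
Rule 2 cannot be satisfied by any choice of tags from the lexicon.
So there is no consistent tagging.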